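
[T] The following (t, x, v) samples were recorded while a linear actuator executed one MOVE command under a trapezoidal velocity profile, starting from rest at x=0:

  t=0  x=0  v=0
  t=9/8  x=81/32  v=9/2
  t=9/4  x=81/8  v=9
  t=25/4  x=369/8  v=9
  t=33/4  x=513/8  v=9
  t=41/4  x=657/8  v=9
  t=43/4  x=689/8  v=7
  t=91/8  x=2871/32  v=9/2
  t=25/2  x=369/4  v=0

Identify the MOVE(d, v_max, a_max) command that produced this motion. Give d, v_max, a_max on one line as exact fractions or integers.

d=369/4 v_max=9 a_max=4

final state: t=25/2, x=369/4, v=0 → d = 369/4
a_max = (9/2−0)/(9/8−0) = 4
max v = 9 over t∈[9/4,41/4] → v_max = 9
check: 9·(9/4+8) = 369/4 ✓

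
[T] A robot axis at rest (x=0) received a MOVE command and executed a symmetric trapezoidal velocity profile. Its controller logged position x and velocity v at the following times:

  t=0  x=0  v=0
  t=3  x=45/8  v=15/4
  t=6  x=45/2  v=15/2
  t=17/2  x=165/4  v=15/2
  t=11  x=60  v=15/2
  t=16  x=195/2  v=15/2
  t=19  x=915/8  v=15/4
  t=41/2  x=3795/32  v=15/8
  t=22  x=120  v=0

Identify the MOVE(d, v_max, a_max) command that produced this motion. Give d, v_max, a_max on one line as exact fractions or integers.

final state: t=22, x=120, v=0 → d = 120
a_max = (15/4−0)/(3−0) = 5/4
max v = 15/2 over t∈[6,16] → v_max = 15/2
check: 15/2·(6+10) = 120 ✓

d=120 v_max=15/2 a_max=5/4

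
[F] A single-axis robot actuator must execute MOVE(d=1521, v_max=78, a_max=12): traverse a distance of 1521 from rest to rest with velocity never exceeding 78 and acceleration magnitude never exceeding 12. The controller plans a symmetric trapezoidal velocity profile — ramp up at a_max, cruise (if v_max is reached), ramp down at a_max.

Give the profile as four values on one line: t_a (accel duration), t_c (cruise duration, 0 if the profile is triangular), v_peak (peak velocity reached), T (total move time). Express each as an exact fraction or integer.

t_a=13/2 t_c=13 v_peak=78 T=26

v_max²/a_max = 78²/12 = 507
1521 ≥ 507 → trapezoidal
t_a = 78/12 = 13/2; v_peak = 78
d_cruise = 1521 − 507 = 1014; t_c = 1014/78 = 13
T = 2·13/2 + 13 = 26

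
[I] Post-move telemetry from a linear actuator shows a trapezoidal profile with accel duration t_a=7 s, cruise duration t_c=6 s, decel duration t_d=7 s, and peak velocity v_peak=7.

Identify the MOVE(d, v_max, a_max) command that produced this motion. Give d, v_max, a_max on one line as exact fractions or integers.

d=91 v_max=7 a_max=1

a_max = 7/7 = 1
d_a = ½·7·7 = 49/2; d_c = 7·6 = 42
d = 2·49/2 + 42 = 91
t_c = 6 > 0 ⇒ limit active, v_max = 7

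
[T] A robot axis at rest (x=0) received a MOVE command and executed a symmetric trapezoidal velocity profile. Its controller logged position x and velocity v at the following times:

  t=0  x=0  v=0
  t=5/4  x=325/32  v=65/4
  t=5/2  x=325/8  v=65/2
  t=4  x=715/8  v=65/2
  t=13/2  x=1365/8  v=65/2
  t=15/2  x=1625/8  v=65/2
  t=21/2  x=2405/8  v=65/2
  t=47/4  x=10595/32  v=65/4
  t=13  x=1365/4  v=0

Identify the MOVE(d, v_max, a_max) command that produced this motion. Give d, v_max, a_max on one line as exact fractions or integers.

final state: t=13, x=1365/4, v=0 → d = 1365/4
a_max = (65/4−0)/(5/4−0) = 13
max v = 65/2 over t∈[5/2,21/2] → v_max = 65/2
check: 65/2·(5/2+8) = 1365/4 ✓

d=1365/4 v_max=65/2 a_max=13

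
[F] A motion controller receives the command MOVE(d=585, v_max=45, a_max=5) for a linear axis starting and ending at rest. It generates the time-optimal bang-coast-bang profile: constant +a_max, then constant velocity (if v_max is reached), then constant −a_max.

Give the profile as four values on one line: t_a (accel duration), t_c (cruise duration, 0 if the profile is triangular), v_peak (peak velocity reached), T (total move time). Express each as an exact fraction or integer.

t_a=9 t_c=4 v_peak=45 T=22

(v_max)²/a_max = 45²/5 = 405
585 ≥ 405 → trapezoidal
t_a = 45/5 = 9; v_peak = 45
d_cruise = 585 − 405 = 180; t_c = 180/45 = 4
T = 2·9 + 4 = 22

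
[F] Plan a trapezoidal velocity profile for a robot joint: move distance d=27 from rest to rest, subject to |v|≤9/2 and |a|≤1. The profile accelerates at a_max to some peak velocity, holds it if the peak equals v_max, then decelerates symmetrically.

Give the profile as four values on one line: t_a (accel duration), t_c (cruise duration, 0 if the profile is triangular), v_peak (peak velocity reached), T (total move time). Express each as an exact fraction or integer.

(v_max)²/a_max = (9/2)²/1 = 81/4
27 ≥ 81/4 ⇒ cruise phase
t_a = (9/2)/1 = 9/2; v_peak = 9/2
d_cruise = 27 − 81/4 = 27/4; t_c = (27/4)/(9/2) = 3/2
T = 2·9/2 + 3/2 = 21/2

t_a=9/2 t_c=3/2 v_peak=9/2 T=21/2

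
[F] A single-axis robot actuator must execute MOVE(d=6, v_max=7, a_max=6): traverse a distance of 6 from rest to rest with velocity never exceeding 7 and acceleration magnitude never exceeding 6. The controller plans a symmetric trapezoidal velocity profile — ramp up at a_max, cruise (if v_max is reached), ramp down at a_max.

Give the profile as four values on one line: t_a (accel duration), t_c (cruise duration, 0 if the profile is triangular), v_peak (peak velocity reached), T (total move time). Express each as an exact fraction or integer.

t_a=1 t_c=0 v_peak=6 T=2

v_max²/a_max = 7²/6 = 49/6
6 < 49/6 ⇒ no cruise
v_peak = √(6·6) = √36 = 6
t_a = 6/6 = 1; t_c = 0
T = 2·1 = 2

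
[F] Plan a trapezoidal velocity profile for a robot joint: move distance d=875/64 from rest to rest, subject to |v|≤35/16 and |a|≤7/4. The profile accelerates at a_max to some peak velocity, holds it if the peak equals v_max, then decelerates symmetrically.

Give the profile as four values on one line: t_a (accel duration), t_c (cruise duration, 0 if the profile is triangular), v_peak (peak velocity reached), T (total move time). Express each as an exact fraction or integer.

(v_max)²/a_max = (35/16)²/(7/4) = 175/64
875/64 ≥ 175/64 so v_max reached
t_a = (35/16)/(7/4) = 5/4; v_peak = 35/16
d_cruise = 875/64 − 175/64 = 175/16; t_c = (175/16)/(35/16) = 5
T = 2·5/4 + 5 = 15/2

t_a=5/4 t_c=5 v_peak=35/16 T=15/2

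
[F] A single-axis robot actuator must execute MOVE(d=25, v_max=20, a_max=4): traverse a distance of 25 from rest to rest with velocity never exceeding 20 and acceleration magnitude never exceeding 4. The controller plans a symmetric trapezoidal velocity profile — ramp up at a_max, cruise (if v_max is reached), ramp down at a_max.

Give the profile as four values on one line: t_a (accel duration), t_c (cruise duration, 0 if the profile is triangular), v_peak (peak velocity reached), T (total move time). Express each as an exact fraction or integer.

v_max²/a_max = 20²/4 = 100
25 < 100 so t_c = 0
v_peak = √(25·4) = √100 = 10
t_a = 10/4 = 5/2; t_c = 0
T = 2·5/2 = 5

t_a=5/2 t_c=0 v_peak=10 T=5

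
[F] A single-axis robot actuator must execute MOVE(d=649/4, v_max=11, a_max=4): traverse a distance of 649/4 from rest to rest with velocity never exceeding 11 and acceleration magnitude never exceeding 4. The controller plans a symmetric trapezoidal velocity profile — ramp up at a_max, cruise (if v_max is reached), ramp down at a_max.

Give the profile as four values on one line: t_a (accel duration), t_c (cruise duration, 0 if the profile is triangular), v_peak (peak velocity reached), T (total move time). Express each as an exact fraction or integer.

v_max²/a_max = 11²/4 = 121/4
649/4 ≥ 121/4 ⇒ cruise phase
t_a = 11/4; v_peak = 11
d_cruise = 649/4 − 121/4 = 132; t_c = 132/11 = 12
T = 2·11/4 + 12 = 35/2

t_a=11/4 t_c=12 v_peak=11 T=35/2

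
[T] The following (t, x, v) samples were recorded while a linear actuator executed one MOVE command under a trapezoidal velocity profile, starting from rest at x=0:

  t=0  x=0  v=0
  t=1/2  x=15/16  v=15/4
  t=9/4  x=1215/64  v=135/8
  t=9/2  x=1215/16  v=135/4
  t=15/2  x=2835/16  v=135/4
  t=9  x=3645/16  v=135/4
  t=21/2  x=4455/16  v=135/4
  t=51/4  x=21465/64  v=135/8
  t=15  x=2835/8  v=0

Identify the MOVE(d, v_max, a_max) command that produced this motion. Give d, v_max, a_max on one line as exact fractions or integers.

d=2835/8 v_max=135/4 a_max=15/2

final state: t=15, x=2835/8, v=0 → d = 2835/8
a_max = (15/4−0)/(1/2−0) = 15/2
max v = 135/4 over t∈[9/2,21/2] → v_max = 135/4
check: 135/4·(9/2+6) = 2835/8 ✓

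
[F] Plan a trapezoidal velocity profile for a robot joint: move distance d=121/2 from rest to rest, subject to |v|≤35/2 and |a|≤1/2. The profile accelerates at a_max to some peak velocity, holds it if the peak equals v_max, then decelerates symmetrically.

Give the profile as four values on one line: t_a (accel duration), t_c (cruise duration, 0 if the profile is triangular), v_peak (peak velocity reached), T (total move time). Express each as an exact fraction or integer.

t_a=11 t_c=0 v_peak=11/2 T=22

(v_max)²/a_max = (35/2)²/(1/2) = 1225/2
121/2 < 1225/2 so t_c = 0
v_peak = √(121/2·1/2) = √(121/4) = 11/2
t_a = (11/2)/(1/2) = 11; t_c = 0
T = 2·11 = 22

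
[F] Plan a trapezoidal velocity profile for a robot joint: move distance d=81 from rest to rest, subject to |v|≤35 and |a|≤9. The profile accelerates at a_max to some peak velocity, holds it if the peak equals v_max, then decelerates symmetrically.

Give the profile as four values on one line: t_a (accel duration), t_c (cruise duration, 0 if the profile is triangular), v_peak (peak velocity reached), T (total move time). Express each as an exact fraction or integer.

t_a=3 t_c=0 v_peak=27 T=6

v_max²/a_max = 35²/9 = 1225/9
81 < 1225/9 ⇒ no cruise
v_peak = √(81·9) = √729 = 27
t_a = 27/9 = 3; t_c = 0
T = 2·3 = 6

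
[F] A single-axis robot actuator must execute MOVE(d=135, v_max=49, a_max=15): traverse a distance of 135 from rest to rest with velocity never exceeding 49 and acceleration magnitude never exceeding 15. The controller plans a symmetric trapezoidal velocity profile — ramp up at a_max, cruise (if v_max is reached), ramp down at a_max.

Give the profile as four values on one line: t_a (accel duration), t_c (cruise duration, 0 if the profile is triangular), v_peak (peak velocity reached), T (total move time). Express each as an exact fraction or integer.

vₘ²/aₘ = 49²/15 = 2401/15
135 < 2401/15 ⇒ no cruise
v_peak = √(135·15) = √2025 = 45
t_a = 45/15 = 3; t_c = 0
T = 2·3 = 6

t_a=3 t_c=0 v_peak=45 T=6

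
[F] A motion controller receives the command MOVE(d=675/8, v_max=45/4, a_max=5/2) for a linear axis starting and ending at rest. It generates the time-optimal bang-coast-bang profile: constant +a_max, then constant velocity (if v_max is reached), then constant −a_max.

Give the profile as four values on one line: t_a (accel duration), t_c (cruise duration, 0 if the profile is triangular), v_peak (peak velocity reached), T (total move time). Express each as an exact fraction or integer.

(v_max)²/a_max = (45/4)²/(5/2) = 405/8
675/8 ≥ 405/8 ⇒ cruise phase
t_a = (45/4)/(5/2) = 9/2; v_peak = 45/4
d_cruise = 675/8 − 405/8 = 135/4; t_c = (135/4)/(45/4) = 3
T = 2·9/2 + 3 = 12

t_a=9/2 t_c=3 v_peak=45/4 T=12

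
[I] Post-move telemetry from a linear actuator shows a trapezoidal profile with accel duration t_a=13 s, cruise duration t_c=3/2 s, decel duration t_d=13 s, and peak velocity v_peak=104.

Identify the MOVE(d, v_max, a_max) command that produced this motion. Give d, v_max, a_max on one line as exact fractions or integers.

d=1508 v_max=104 a_max=8

a_max = 104/13 = 8
d_a = ½·104·13 = 676; d_c = 104·3/2 = 156
d = 2·676 + 156 = 1508
t_c = 3/2 > 0 → v_max = v_peak = 104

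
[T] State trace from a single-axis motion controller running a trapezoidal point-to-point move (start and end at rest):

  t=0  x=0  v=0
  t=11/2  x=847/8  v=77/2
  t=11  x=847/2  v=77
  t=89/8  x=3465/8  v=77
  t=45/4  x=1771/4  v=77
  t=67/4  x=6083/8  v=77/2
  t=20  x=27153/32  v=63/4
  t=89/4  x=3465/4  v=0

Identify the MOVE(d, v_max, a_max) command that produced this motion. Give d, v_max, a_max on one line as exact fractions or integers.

final state: t=89/4, x=3465/4, v=0 → d = 3465/4
a_max = (77/2−0)/(11/2−0) = 7
max v = 77 over t∈[11,45/4] → v_max = 77
check: 77·(11+1/4) = 3465/4 ✓

d=3465/4 v_max=77 a_max=7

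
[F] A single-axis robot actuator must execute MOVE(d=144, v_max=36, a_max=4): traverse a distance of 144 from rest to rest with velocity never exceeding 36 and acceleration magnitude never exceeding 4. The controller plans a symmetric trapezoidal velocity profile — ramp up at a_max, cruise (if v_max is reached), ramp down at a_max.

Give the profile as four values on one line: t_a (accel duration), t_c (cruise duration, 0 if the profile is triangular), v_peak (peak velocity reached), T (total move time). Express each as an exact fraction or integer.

t_a=6 t_c=0 v_peak=24 T=12

vₘ²/aₘ = 36²/4 = 324
144 < 324 so t_c = 0
v_peak = √(144·4) = √576 = 24
t_a = 24/4 = 6; t_c = 0
T = 2·6 = 12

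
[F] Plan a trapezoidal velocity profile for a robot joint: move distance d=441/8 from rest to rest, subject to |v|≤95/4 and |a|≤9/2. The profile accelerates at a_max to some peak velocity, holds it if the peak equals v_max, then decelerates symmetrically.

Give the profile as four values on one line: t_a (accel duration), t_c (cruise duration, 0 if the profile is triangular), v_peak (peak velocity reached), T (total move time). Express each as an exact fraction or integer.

t_a=7/2 t_c=0 v_peak=63/4 T=7

(v_max)²/a_max = (95/4)²/(9/2) = 9025/72
441/8 < 9025/72 so t_c = 0
v_peak = √(441/8·9/2) = √(3969/16) = 63/4
t_a = (63/4)/(9/2) = 7/2; t_c = 0
T = 2·7/2 = 7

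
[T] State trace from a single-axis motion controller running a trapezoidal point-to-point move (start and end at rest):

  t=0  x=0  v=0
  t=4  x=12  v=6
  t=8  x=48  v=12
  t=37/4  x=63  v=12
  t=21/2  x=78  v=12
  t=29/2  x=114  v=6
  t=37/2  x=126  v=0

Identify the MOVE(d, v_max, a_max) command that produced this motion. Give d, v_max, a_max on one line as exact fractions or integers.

d=126 v_max=12 a_max=3/2

final state: t=37/2, x=126, v=0 → d = 126
a_max = (6−0)/(4−0) = 3/2
max v = 12 over t∈[8,21/2] → v_max = 12
check: 12·(8+5/2) = 126 ✓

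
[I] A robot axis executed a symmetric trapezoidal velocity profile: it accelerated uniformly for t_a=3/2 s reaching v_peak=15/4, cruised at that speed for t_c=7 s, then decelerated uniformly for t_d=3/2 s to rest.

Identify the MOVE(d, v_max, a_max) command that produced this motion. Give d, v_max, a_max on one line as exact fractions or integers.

a_max = (15/4)/(3/2) = 5/2
d_a = ½·15/4·3/2 = 45/16; d_c = 15/4·7 = 105/4
d = 2·45/16 + 105/4 = 255/8
t_c = 7 > 0 so v_max = 15/4

d=255/8 v_max=15/4 a_max=5/2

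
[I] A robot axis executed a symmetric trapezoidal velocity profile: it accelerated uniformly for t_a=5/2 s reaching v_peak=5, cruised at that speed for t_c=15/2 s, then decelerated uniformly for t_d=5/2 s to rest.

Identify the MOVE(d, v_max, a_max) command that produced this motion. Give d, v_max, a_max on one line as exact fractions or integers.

d=50 v_max=5 a_max=2

a_max = 5/(5/2) = 2
d_a = ½·5·5/2 = 25/4; d_c = 5·15/2 = 75/2
d = 2·25/4 + 75/2 = 50
t_c = 15/2 > 0 so v_max = 5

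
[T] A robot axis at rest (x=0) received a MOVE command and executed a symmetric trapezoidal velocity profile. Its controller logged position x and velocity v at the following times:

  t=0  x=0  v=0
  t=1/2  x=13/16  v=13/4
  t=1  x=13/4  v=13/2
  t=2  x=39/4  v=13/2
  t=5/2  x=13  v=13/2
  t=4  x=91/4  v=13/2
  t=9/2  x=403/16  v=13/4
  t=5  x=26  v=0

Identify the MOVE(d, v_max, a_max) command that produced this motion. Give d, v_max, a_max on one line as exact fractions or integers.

final state: t=5, x=26, v=0 → d = 26
a_max = (13/4−0)/(1/2−0) = 13/2
max v = 13/2 over t∈[1,4] → v_max = 13/2
check: 13/2·(1+3) = 26 ✓

d=26 v_max=13/2 a_max=13/2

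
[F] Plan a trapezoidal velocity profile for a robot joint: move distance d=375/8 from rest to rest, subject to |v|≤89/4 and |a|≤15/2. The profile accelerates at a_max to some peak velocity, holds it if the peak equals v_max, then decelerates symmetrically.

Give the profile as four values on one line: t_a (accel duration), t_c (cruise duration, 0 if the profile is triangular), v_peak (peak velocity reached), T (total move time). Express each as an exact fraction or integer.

t_a=5/2 t_c=0 v_peak=75/4 T=5

(v_max)²/a_max = (89/4)²/(15/2) = 7921/120
375/8 < 7921/120 so t_c = 0
v_peak = √(375/8·15/2) = √(5625/16) = 75/4
t_a = (75/4)/(15/2) = 5/2; t_c = 0
T = 2·5/2 = 5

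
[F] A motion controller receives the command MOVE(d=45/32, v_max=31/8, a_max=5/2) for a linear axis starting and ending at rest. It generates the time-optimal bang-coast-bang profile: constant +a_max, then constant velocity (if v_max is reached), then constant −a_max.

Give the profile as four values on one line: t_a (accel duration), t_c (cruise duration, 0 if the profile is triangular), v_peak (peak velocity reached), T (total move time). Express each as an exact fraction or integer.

t_a=3/4 t_c=0 v_peak=15/8 T=3/2

(v_max)²/a_max = (31/8)²/(5/2) = 961/160
45/32 < 961/160 ⇒ no cruise
v_peak = √(45/32·5/2) = √(225/64) = 15/8
t_a = (15/8)/(5/2) = 3/4; t_c = 0
T = 2·3/4 = 3/2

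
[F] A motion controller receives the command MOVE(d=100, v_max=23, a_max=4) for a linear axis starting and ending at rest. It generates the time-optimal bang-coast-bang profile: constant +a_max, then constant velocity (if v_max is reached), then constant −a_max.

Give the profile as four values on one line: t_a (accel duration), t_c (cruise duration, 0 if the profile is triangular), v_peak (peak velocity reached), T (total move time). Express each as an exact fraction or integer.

t_a=5 t_c=0 v_peak=20 T=10

(v_max)²/a_max = 23²/4 = 529/4
100 < 529/4 → triangular
v_peak = √(100·4) = √400 = 20
t_a = 20/4 = 5; t_c = 0
T = 2·5 = 10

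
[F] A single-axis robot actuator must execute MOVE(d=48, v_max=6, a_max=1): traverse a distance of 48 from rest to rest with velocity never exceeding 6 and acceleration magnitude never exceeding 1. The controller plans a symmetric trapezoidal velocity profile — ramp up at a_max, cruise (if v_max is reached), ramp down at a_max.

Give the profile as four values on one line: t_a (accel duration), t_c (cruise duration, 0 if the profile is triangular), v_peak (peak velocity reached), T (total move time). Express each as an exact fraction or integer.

v_max²/a_max = 6²/1 = 36
48 ≥ 36 → trapezoidal
t_a = 6/1 = 6; v_peak = 6
d_cruise = 48 − 36 = 12; t_c = 12/6 = 2
T = 2·6 + 2 = 14

t_a=6 t_c=2 v_peak=6 T=14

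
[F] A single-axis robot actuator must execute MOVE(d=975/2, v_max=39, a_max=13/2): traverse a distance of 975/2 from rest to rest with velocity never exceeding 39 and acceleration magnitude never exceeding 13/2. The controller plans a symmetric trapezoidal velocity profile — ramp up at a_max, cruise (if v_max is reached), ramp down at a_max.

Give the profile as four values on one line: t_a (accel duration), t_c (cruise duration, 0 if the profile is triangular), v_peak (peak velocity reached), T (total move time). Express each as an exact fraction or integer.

t_a=6 t_c=13/2 v_peak=39 T=37/2

(v_max)²/a_max = 39²/(13/2) = 234
975/2 ≥ 234 so v_max reached
t_a = 39/(13/2) = 6; v_peak = 39
d_cruise = 975/2 − 234 = 507/2; t_c = (507/2)/39 = 13/2
T = 2·6 + 13/2 = 37/2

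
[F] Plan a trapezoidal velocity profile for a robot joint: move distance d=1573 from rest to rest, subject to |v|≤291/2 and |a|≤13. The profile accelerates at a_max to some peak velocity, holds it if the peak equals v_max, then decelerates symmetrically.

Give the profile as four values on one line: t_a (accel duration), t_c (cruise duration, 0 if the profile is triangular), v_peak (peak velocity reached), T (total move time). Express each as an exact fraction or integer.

t_a=11 t_c=0 v_peak=143 T=22

v_max²/a_max = (291/2)²/13 = 84681/52
1573 < 84681/52 ⇒ no cruise
v_peak = √(1573·13) = √20449 = 143
t_a = 143/13 = 11; t_c = 0
T = 2·11 = 22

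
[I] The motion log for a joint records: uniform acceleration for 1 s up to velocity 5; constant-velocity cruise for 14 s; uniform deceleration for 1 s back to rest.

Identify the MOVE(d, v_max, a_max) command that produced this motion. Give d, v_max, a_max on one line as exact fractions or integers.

a_max = 5/1 = 5
d_a = ½·5·1 = 5/2; d_c = 5·14 = 70
d = 2·5/2 + 70 = 75
t_c = 14 > 0 so v_max = 5

d=75 v_max=5 a_max=5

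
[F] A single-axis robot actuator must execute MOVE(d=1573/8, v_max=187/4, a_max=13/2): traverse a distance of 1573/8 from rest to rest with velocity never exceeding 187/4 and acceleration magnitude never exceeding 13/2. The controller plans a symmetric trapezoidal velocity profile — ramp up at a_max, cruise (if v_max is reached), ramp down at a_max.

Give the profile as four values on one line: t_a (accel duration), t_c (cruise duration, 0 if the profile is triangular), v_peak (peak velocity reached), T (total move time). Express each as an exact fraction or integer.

vₘ²/aₘ = (187/4)²/(13/2) = 34969/104
1573/8 < 34969/104 ⇒ no cruise
v_peak = √(1573/8·13/2) = √(20449/16) = 143/4
t_a = (143/4)/(13/2) = 11/2; t_c = 0
T = 2·11/2 = 11

t_a=11/2 t_c=0 v_peak=143/4 T=11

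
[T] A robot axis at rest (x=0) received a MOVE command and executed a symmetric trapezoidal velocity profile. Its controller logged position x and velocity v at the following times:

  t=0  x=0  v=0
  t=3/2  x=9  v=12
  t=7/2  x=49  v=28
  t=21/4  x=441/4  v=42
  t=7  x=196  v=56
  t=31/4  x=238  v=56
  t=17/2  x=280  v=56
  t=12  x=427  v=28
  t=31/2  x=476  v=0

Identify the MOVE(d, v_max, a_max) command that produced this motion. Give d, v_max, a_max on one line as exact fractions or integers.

d=476 v_max=56 a_max=8

final state: t=31/2, x=476, v=0 → d = 476
a_max = (12−0)/(3/2−0) = 8
max v = 56 over t∈[7,17/2] → v_max = 56
check: 56·(7+3/2) = 476 ✓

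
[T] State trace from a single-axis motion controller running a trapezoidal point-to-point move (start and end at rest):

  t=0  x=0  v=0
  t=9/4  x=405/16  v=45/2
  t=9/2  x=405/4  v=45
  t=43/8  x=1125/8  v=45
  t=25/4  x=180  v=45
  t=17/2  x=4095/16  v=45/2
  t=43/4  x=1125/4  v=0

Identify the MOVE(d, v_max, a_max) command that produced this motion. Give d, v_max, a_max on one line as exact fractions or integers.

d=1125/4 v_max=45 a_max=10

final state: t=43/4, x=1125/4, v=0 → d = 1125/4
a_max = (45/2−0)/(9/4−0) = 10
max v = 45 over t∈[9/2,25/4] → v_max = 45
check: 45·(9/2+7/4) = 1125/4 ✓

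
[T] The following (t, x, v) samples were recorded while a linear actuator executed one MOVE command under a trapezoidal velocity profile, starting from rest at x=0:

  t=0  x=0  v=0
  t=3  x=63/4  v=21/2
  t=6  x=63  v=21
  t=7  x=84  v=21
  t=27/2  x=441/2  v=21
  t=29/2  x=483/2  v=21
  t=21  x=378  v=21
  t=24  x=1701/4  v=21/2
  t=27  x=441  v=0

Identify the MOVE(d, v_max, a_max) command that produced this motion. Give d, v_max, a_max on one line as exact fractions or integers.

final state: t=27, x=441, v=0 → d = 441
a_max = (21/2−0)/(3−0) = 7/2
max v = 21 over t∈[6,21] → v_max = 21
check: 21·(6+15) = 441 ✓

d=441 v_max=21 a_max=7/2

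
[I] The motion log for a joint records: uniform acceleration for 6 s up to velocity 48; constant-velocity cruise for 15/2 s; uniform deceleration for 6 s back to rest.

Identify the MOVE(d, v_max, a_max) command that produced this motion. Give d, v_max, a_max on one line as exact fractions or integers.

d=648 v_max=48 a_max=8

a_max = 48/6 = 8
d_a = ½·48·6 = 144; d_c = 48·15/2 = 360
d = 2·144 + 360 = 648
t_c = 15/2 > 0 ⇒ limit active, v_max = 48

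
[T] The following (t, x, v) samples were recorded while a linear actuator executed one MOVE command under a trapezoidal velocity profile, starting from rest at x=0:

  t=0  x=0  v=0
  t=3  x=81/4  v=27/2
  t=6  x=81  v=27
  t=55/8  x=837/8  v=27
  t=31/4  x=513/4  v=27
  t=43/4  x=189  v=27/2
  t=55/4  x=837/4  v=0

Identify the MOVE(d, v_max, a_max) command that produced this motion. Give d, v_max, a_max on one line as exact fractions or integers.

final state: t=55/4, x=837/4, v=0 → d = 837/4
a_max = (27/2−0)/(3−0) = 9/2
max v = 27 over t∈[6,31/4] → v_max = 27
check: 27·(6+7/4) = 837/4 ✓

d=837/4 v_max=27 a_max=9/2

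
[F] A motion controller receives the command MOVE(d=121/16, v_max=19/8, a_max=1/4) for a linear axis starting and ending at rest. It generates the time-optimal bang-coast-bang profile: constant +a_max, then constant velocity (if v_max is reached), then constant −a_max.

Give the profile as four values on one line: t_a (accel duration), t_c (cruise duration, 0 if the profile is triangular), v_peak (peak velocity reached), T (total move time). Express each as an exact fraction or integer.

(v_max)²/a_max = (19/8)²/(1/4) = 361/16
121/16 < 361/16 → triangular
v_peak = √(121/16·1/4) = √(121/64) = 11/8
t_a = (11/8)/(1/4) = 11/2; t_c = 0
T = 2·11/2 = 11

t_a=11/2 t_c=0 v_peak=11/8 T=11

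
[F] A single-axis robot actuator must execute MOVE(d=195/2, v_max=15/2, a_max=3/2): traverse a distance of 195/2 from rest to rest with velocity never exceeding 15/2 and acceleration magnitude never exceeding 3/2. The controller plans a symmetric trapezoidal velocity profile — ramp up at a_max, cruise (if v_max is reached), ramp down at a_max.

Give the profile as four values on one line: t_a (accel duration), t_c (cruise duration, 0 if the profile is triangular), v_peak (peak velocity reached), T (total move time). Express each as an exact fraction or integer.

(v_max)²/a_max = (15/2)²/(3/2) = 75/2
195/2 ≥ 75/2 so v_max reached
t_a = (15/2)/(3/2) = 5; v_peak = 15/2
d_cruise = 195/2 − 75/2 = 60; t_c = 60/(15/2) = 8
T = 2·5 + 8 = 18

t_a=5 t_c=8 v_peak=15/2 T=18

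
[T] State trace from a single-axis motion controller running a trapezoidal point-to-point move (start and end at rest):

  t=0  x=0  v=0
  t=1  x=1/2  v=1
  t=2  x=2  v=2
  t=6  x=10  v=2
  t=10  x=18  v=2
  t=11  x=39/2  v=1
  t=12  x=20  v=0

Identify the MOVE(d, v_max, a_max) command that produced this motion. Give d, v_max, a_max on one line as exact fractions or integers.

final state: t=12, x=20, v=0 → d = 20
a_max = (1−0)/(1−0) = 1
max v = 2 over t∈[2,10] → v_max = 2
check: 2·(2+8) = 20 ✓

d=20 v_max=2 a_max=1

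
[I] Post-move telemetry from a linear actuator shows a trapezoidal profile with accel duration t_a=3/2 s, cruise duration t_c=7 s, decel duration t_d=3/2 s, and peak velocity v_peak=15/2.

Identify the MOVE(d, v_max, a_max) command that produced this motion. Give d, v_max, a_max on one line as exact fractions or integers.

a_max = (15/2)/(3/2) = 5
d_a = ½·15/2·3/2 = 45/8; d_c = 15/2·7 = 105/2
d = 2·45/8 + 105/2 = 255/4
t_c = 7 > 0 → v_max = v_peak = 15/2

d=255/4 v_max=15/2 a_max=5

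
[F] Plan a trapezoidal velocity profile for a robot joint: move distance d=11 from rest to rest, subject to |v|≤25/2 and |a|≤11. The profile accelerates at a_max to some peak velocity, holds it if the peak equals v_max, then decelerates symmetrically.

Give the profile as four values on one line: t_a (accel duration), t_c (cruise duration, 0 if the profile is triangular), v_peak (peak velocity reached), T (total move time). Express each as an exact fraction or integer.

v_max²/a_max = (25/2)²/11 = 625/44
11 < 625/44 → triangular
v_peak = √(11·11) = √121 = 11
t_a = 11/11 = 1; t_c = 0
T = 2·1 = 2

t_a=1 t_c=0 v_peak=11 T=2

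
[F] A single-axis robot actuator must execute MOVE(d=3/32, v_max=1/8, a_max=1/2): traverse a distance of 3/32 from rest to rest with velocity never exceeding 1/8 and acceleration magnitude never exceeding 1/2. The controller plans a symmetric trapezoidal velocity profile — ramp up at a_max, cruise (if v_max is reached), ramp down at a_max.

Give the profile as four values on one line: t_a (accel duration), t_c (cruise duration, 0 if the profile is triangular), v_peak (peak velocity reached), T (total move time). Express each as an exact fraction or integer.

t_a=1/4 t_c=1/2 v_peak=1/8 T=1

vₘ²/aₘ = (1/8)²/(1/2) = 1/32
3/32 ≥ 1/32 so v_max reached
t_a = (1/8)/(1/2) = 1/4; v_peak = 1/8
d_cruise = 3/32 − 1/32 = 1/16; t_c = (1/16)/(1/8) = 1/2
T = 2·1/4 + 1/2 = 1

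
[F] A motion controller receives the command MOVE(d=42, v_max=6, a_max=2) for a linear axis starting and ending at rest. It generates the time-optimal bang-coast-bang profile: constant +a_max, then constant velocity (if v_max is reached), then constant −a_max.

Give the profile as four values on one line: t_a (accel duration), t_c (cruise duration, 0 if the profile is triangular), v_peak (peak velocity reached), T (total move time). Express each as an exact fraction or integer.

t_a=3 t_c=4 v_peak=6 T=10

(v_max)²/a_max = 6²/2 = 18
42 ≥ 18 ⇒ cruise phase
t_a = 6/2 = 3; v_peak = 6
d_cruise = 42 − 18 = 24; t_c = 24/6 = 4
T = 2·3 + 4 = 10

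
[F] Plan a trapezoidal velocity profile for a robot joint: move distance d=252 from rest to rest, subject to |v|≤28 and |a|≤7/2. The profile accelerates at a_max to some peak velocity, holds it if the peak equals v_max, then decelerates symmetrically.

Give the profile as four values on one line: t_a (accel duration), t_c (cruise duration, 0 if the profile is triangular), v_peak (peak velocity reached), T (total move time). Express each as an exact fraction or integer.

(v_max)²/a_max = 28²/(7/2) = 224
252 ≥ 224 so v_max reached
t_a = 28/(7/2) = 8; v_peak = 28
d_cruise = 252 − 224 = 28; t_c = 28/28 = 1
T = 2·8 + 1 = 17

t_a=8 t_c=1 v_peak=28 T=17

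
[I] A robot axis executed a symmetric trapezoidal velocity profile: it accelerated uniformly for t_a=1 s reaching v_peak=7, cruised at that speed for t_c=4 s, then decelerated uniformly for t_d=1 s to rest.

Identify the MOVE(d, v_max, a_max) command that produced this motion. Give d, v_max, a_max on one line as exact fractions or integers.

a_max = 7/1 = 7
d_a = ½·7·1 = 7/2; d_c = 7·4 = 28
d = 2·7/2 + 28 = 35
t_c = 4 > 0 → v_max = v_peak = 7

d=35 v_max=7 a_max=7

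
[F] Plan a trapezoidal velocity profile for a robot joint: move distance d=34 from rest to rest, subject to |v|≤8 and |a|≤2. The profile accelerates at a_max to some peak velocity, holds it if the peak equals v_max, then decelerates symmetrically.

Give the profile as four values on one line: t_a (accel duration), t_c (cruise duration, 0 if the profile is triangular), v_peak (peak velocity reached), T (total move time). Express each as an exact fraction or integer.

v_max²/a_max = 8²/2 = 32
34 ≥ 32 → trapezoidal
t_a = 8/2 = 4; v_peak = 8
d_cruise = 34 − 32 = 2; t_c = 2/8 = 1/4
T = 2·4 + 1/4 = 33/4

t_a=4 t_c=1/4 v_peak=8 T=33/4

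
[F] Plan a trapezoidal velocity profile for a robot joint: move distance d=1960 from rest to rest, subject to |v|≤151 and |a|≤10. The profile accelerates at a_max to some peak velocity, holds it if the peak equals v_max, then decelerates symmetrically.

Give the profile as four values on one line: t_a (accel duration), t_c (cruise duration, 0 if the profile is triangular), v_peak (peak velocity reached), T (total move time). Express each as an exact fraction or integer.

t_a=14 t_c=0 v_peak=140 T=28

(v_max)²/a_max = 151²/10 = 22801/10
1960 < 22801/10 → triangular
v_peak = √(1960·10) = √19600 = 140
t_a = 140/10 = 14; t_c = 0
T = 2·14 = 28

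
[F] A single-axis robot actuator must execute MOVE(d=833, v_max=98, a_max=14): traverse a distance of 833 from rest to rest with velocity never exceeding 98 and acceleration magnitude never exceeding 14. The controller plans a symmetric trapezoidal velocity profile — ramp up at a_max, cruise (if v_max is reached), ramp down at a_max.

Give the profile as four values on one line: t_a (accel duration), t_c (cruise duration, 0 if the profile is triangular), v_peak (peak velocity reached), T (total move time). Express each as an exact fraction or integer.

t_a=7 t_c=3/2 v_peak=98 T=31/2

(v_max)²/a_max = 98²/14 = 686
833 ≥ 686 ⇒ cruise phase
t_a = 98/14 = 7; v_peak = 98
d_cruise = 833 − 686 = 147; t_c = 147/98 = 3/2
T = 2·7 + 3/2 = 31/2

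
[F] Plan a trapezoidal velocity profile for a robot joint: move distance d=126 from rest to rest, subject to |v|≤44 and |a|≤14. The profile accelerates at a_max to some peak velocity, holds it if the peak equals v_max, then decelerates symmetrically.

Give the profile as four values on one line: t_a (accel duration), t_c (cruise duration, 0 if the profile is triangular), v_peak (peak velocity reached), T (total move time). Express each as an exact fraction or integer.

t_a=3 t_c=0 v_peak=42 T=6

v_max²/a_max = 44²/14 = 968/7
126 < 968/7 → triangular
v_peak = √(126·14) = √1764 = 42
t_a = 42/14 = 3; t_c = 0
T = 2·3 = 6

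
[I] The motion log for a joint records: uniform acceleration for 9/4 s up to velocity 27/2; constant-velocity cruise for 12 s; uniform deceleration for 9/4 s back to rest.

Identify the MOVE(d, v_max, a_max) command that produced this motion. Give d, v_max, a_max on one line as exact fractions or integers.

d=1539/8 v_max=27/2 a_max=6

a_max = (27/2)/(9/4) = 6
d_a = ½·27/2·9/4 = 243/16; d_c = 27/2·12 = 162
d = 2·243/16 + 162 = 1539/8
t_c = 12 > 0 so v_max = 27/2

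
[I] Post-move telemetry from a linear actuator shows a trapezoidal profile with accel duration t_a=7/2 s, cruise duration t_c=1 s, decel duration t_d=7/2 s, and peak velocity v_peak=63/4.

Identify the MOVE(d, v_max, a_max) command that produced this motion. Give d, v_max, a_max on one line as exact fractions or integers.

a_max = (63/4)/(7/2) = 9/2
d_a = ½·63/4·7/2 = 441/16; d_c = 63/4·1 = 63/4
d = 2·441/16 + 63/4 = 567/8
t_c = 1 > 0 → v_max = v_peak = 63/4

d=567/8 v_max=63/4 a_max=9/2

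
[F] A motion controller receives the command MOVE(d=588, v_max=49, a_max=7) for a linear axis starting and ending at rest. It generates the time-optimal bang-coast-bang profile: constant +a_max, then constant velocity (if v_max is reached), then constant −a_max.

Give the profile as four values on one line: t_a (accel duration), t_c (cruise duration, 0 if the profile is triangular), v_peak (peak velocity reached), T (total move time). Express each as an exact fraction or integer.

t_a=7 t_c=5 v_peak=49 T=19

v_max²/a_max = 49²/7 = 343
588 ≥ 343 so v_max reached
t_a = 49/7 = 7; v_peak = 49
d_cruise = 588 − 343 = 245; t_c = 245/49 = 5
T = 2·7 + 5 = 19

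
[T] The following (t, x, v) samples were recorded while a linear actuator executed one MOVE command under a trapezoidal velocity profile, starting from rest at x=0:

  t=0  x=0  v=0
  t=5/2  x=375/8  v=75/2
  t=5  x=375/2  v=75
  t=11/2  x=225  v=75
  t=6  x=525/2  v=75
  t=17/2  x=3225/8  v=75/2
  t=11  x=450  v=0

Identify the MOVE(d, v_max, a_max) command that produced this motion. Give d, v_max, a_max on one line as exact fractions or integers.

d=450 v_max=75 a_max=15

final state: t=11, x=450, v=0 → d = 450
a_max = (75/2−0)/(5/2−0) = 15
max v = 75 over t∈[5,6] → v_max = 75
check: 75·(5+1) = 450 ✓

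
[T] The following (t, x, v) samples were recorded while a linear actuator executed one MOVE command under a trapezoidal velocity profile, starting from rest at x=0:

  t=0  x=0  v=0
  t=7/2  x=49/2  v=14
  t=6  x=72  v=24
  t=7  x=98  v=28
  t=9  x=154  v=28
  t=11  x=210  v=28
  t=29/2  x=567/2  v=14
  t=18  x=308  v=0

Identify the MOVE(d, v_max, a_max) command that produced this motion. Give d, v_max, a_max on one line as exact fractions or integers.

final state: t=18, x=308, v=0 → d = 308
a_max = (14−0)/(7/2−0) = 4
max v = 28 over t∈[7,11] → v_max = 28
check: 28·(7+4) = 308 ✓

d=308 v_max=28 a_max=4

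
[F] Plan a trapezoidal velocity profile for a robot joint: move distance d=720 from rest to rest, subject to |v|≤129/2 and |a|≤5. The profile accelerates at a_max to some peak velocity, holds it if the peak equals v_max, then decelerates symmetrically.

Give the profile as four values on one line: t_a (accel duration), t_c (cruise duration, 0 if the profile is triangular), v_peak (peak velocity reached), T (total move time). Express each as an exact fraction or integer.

v_max²/a_max = (129/2)²/5 = 16641/20
720 < 16641/20 so t_c = 0
v_peak = √(720·5) = √3600 = 60
t_a = 60/5 = 12; t_c = 0
T = 2·12 = 24

t_a=12 t_c=0 v_peak=60 T=24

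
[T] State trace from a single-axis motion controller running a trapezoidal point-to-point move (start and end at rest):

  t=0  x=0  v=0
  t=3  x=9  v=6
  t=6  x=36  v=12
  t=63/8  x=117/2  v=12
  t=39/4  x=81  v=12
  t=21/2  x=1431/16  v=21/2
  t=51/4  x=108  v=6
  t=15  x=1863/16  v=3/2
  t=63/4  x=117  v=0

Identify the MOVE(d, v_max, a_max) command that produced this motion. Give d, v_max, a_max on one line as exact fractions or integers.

final state: t=63/4, x=117, v=0 → d = 117
a_max = (6−0)/(3−0) = 2
max v = 12 over t∈[6,39/4] → v_max = 12
check: 12·(6+15/4) = 117 ✓

d=117 v_max=12 a_max=2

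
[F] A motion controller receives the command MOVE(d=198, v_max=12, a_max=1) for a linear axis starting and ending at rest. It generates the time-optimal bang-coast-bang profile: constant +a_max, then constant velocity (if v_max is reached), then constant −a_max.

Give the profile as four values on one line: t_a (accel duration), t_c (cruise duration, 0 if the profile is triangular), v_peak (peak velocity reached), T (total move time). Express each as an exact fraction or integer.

v_max²/a_max = 12²/1 = 144
198 ≥ 144 so v_max reached
t_a = 12/1 = 12; v_peak = 12
d_cruise = 198 − 144 = 54; t_c = 54/12 = 9/2
T = 2·12 + 9/2 = 57/2

t_a=12 t_c=9/2 v_peak=12 T=57/2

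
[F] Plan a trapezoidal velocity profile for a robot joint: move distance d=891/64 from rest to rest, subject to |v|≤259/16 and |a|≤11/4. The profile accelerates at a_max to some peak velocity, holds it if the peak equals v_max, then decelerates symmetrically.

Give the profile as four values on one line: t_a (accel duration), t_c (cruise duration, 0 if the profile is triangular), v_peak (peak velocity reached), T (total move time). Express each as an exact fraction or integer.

t_a=9/4 t_c=0 v_peak=99/16 T=9/2

vₘ²/aₘ = (259/16)²/(11/4) = 67081/704
891/64 < 67081/704 → triangular
v_peak = √(891/64·11/4) = √(9801/256) = 99/16
t_a = (99/16)/(11/4) = 9/4; t_c = 0
T = 2·9/4 = 9/2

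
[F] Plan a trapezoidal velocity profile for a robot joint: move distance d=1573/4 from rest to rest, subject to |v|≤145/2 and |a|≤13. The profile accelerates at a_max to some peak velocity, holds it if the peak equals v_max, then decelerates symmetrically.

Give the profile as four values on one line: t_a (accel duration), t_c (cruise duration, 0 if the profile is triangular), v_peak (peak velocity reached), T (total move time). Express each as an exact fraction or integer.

t_a=11/2 t_c=0 v_peak=143/2 T=11

v_max²/a_max = (145/2)²/13 = 21025/52
1573/4 < 21025/52 so t_c = 0
v_peak = √(1573/4·13) = √(20449/4) = 143/2
t_a = (143/2)/13 = 11/2; t_c = 0
T = 2·11/2 = 11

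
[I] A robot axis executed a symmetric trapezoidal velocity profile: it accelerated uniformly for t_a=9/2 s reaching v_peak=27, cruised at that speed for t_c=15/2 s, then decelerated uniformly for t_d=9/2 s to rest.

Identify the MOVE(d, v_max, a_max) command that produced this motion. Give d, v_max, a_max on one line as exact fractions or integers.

d=324 v_max=27 a_max=6

a_max = 27/(9/2) = 6
d_a = ½·27·9/2 = 243/4; d_c = 27·15/2 = 405/2
d = 2·243/4 + 405/2 = 324
t_c = 15/2 > 0 so v_max = 27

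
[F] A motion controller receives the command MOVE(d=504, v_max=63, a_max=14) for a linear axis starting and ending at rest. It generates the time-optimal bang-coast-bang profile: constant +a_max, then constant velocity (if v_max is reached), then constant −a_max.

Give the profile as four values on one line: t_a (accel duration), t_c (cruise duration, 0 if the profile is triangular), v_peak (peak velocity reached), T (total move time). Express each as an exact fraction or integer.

(v_max)²/a_max = 63²/14 = 567/2
504 ≥ 567/2 → trapezoidal
t_a = 63/14 = 9/2; v_peak = 63
d_cruise = 504 − 567/2 = 441/2; t_c = (441/2)/63 = 7/2
T = 2·9/2 + 7/2 = 25/2

t_a=9/2 t_c=7/2 v_peak=63 T=25/2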